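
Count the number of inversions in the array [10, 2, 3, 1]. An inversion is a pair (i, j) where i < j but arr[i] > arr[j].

Finding inversions in [10, 2, 3, 1]:

(0, 1): arr[0]=10 > arr[1]=2
(0, 2): arr[0]=10 > arr[2]=3
(0, 3): arr[0]=10 > arr[3]=1
(1, 3): arr[1]=2 > arr[3]=1
(2, 3): arr[2]=3 > arr[3]=1

Total inversions: 5

The array has 5 inversion(s): (0,1), (0,2), (0,3), (1,3), (2,3). Each pair (i,j) satisfies i < j and arr[i] > arr[j].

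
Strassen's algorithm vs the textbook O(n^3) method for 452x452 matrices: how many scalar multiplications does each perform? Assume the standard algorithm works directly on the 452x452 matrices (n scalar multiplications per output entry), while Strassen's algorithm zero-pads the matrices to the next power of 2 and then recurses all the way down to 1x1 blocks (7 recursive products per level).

Matrix multiplication for 452x452 matrices:

Strassen's algorithm requires power-of-2 dimensions. Pad 452x452 to 512x512 (next power of 2).

Standard algorithm: 452^3 = 92345408 multiplications
Strassen's algorithm: 7^(log2(512)) = 7^9 = 40353607 multiplications
Savings: 92345408 - 40353607 = 51991801 multiplications

Standard: 92345408 multiplications (452^3). Strassen: 40353607 multiplications (7^9, after padding to 512x512). Strassen reduces 8 recursive multiplications to 7 at each level.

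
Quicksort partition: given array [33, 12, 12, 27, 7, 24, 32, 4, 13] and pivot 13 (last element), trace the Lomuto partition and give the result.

Lomuto partition with pivot = 13:

Initial array: [33, 12, 12, 27, 7, 24, 32, 4, 13]

arr[0]=33 > 13: no swap
arr[1]=12 <= 13: swap with position 0, array becomes [12, 33, 12, 27, 7, 24, 32, 4, 13]
arr[2]=12 <= 13: swap with position 1, array becomes [12, 12, 33, 27, 7, 24, 32, 4, 13]
arr[3]=27 > 13: no swap
arr[4]=7 <= 13: swap with position 2, array becomes [12, 12, 7, 27, 33, 24, 32, 4, 13]
arr[5]=24 > 13: no swap
arr[6]=32 > 13: no swap
arr[7]=4 <= 13: swap with position 3, array becomes [12, 12, 7, 4, 33, 24, 32, 27, 13]

Place pivot at position 4: [12, 12, 7, 4, 13, 24, 32, 27, 33]
Pivot position: 4

After partitioning with pivot 13, the array becomes [12, 12, 7, 4, 13, 24, 32, 27, 33]. The pivot is placed at index 4. All elements to the left of the pivot are <= 13, and all elements to the right are > 13.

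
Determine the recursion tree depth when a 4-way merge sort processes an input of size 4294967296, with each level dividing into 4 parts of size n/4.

For divide and conquer with division factor 4:

Problem sizes at each level:
Level 0: 4294967296
Level 1: 1073741824
Level 2: 268435456
Level 3: 67108864
Level 4: 16777216
Level 5: 4194304
Level 6: 1048576
Level 7: 262144
Level 8: 65536
Level 9: 16384
Level 10: 4096
Level 11: 1024
Level 12: 256
Level 13: 64
Level 14: 16
Level 15: 4
Level 16: 1

The root is level 0 and the size-1 base case is level 16 (the tree spans levels 0 through 16, i.e. 17 levels counting the root), so the depth is the number of divisions: log_4(4294967296) = 16

The recursion tree depth is log_4(4294967296) = 16. At each level, the problem size is divided by 4, so it takes 16 divisions to reduce to a base case of size 1. The algorithm makes 4 recursive calls at each level.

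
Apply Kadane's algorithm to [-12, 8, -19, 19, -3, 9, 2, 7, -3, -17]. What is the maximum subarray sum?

Using Kadane's algorithm on [-12, 8, -19, 19, -3, 9, 2, 7, -3, -17]:

Scanning through the array:
Position 1 (value 8): max_ending_here = 8, max_so_far = 8
Position 2 (value -19): max_ending_here = -11, max_so_far = 8
Position 3 (value 19): max_ending_here = 19, max_so_far = 19
Position 4 (value -3): max_ending_here = 16, max_so_far = 19
Position 5 (value 9): max_ending_here = 25, max_so_far = 25
Position 6 (value 2): max_ending_here = 27, max_so_far = 27
Position 7 (value 7): max_ending_here = 34, max_so_far = 34
Position 8 (value -3): max_ending_here = 31, max_so_far = 34
Position 9 (value -17): max_ending_here = 14, max_so_far = 34

Maximum subarray: [19, -3, 9, 2, 7]
Maximum sum: 34

The maximum subarray is [19, -3, 9, 2, 7] with sum 34. This subarray runs from index 3 to index 7.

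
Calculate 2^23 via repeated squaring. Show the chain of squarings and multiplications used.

Computing 2^23 by squaring (build up from 2^1; each line after the first costs one multiplication):

2^1 = 2
2^2 = (2^1)^2 = 2^2 = 4
2^4 = (2^2)^2 = 4^2 = 16
2^5 = 2 * 2^4 = 2 * 16 = 32
2^10 = (2^5)^2 = 32^2 = 1024
2^11 = 2 * 2^10 = 2 * 1024 = 2048
2^22 = (2^11)^2 = 2048^2 = 4194304
2^23 = 2 * 2^22 = 2 * 4194304 = 8388608

Result: 8388608
Multiplications needed: 7 (7 lines after 2^1)

2^23 = 8388608. Using exponentiation by squaring, this requires 7 multiplications. The key idea: if the exponent is even, square the half-power; if odd, multiply by the base once.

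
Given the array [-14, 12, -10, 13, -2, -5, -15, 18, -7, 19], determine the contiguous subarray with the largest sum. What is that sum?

Using Kadane's algorithm on [-14, 12, -10, 13, -2, -5, -15, 18, -7, 19]:

Scanning through the array:
Position 1 (value 12): max_ending_here = 12, max_so_far = 12
Position 2 (value -10): max_ending_here = 2, max_so_far = 12
Position 3 (value 13): max_ending_here = 15, max_so_far = 15
Position 4 (value -2): max_ending_here = 13, max_so_far = 15
Position 5 (value -5): max_ending_here = 8, max_so_far = 15
Position 6 (value -15): max_ending_here = -7, max_so_far = 15
Position 7 (value 18): max_ending_here = 18, max_so_far = 18
Position 8 (value -7): max_ending_here = 11, max_so_far = 18
Position 9 (value 19): max_ending_here = 30, max_so_far = 30

Maximum subarray: [18, -7, 19]
Maximum sum: 30

The maximum subarray is [18, -7, 19] with sum 30. This subarray runs from index 7 to index 9.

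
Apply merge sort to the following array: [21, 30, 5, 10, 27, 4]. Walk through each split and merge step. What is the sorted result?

Merge sort trace:

Split: [21, 30, 5, 10, 27, 4] -> [21, 30, 5] and [10, 27, 4]
  Split: [21, 30, 5] -> [21] and [30, 5]
    Split: [30, 5] -> [30] and [5]
    Merge: [30] + [5] -> [5, 30]
  Merge: [21] + [5, 30] -> [5, 21, 30]
  Split: [10, 27, 4] -> [10] and [27, 4]
    Split: [27, 4] -> [27] and [4]
    Merge: [27] + [4] -> [4, 27]
  Merge: [10] + [4, 27] -> [4, 10, 27]
Merge: [5, 21, 30] + [4, 10, 27] -> [4, 5, 10, 21, 27, 30]

Final sorted array: [4, 5, 10, 21, 27, 30]

The merge sort proceeds by recursively splitting the array and merging sorted halves.
After all merges, the sorted array is [4, 5, 10, 21, 27, 30].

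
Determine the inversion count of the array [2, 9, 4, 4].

Finding inversions in [2, 9, 4, 4]:

(1, 2): arr[1]=9 > arr[2]=4
(1, 3): arr[1]=9 > arr[3]=4

Total inversions: 2

The array has 2 inversion(s): (1,2), (1,3). Each pair (i,j) satisfies i < j and arr[i] > arr[j].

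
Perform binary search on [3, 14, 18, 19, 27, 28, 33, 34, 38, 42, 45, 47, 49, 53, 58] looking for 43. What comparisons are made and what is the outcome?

Binary search for 43 in [3, 14, 18, 19, 27, 28, 33, 34, 38, 42, 45, 47, 49, 53, 58]:

lo=0, hi=14, mid=7, arr[mid]=34 -> 34 < 43, search right half
lo=8, hi=14, mid=11, arr[mid]=47 -> 47 > 43, search left half
lo=8, hi=10, mid=9, arr[mid]=42 -> 42 < 43, search right half
lo=10, hi=10, mid=10, arr[mid]=45 -> 45 > 43, search left half
lo=10 > hi=9, target 43 not found

Binary search determines that 43 is not in the array after 4 comparisons. The search space was exhausted without finding the target.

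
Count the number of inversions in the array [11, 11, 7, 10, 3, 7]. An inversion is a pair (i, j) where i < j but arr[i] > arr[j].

Finding inversions in [11, 11, 7, 10, 3, 7]:

(0, 2): arr[0]=11 > arr[2]=7
(0, 3): arr[0]=11 > arr[3]=10
(0, 4): arr[0]=11 > arr[4]=3
(0, 5): arr[0]=11 > arr[5]=7
(1, 2): arr[1]=11 > arr[2]=7
(1, 3): arr[1]=11 > arr[3]=10
(1, 4): arr[1]=11 > arr[4]=3
(1, 5): arr[1]=11 > arr[5]=7
(2, 4): arr[2]=7 > arr[4]=3
(3, 4): arr[3]=10 > arr[4]=3
(3, 5): arr[3]=10 > arr[5]=7

Total inversions: 11

The array has 11 inversion(s): (0,2), (0,3), (0,4), (0,5), (1,2), (1,3), (1,4), (1,5), (2,4), (3,4), (3,5). Each pair (i,j) satisfies i < j and arr[i] > arr[j].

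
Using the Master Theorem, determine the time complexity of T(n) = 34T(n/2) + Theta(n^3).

Master Theorem for T(n) = 34T(n/2) + O(n^3):

a = 34, b = 2, c = 3
log_b(a) = log_2(34) = 5.0875

Case 1: c = 3 < log_2(34) = 5.0875
T(n) = O(n^(log_2 34))

For T(n) = 34T(n/2) + O(n^3): log_2(34) = 5.0875. This is Case 1 of the Master Theorem (c < log_b(a), work dominated by leaves), giving O(n^(log_2 34)).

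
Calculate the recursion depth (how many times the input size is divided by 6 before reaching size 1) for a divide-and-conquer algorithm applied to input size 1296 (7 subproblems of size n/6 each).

For divide and conquer with division factor 6:

Problem sizes at each level:
Level 0: 1296
Level 1: 216
Level 2: 36
Level 3: 6
Level 4: 1

The root is level 0 and the size-1 base case is level 4 (the tree spans levels 0 through 4, i.e. 5 levels counting the root), so the depth is the number of divisions: log_6(1296) = 4

The recursion tree depth is log_6(1296) = 4. At each level, the problem size is divided by 6, so it takes 4 divisions to reduce to a base case of size 1. The algorithm makes 7 recursive calls at each level.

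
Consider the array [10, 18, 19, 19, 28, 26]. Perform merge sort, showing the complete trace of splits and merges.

Merge sort trace:

Split: [10, 18, 19, 19, 28, 26] -> [10, 18, 19] and [19, 28, 26]
  Split: [10, 18, 19] -> [10] and [18, 19]
    Split: [18, 19] -> [18] and [19]
    Merge: [18] + [19] -> [18, 19]
  Merge: [10] + [18, 19] -> [10, 18, 19]
  Split: [19, 28, 26] -> [19] and [28, 26]
    Split: [28, 26] -> [28] and [26]
    Merge: [28] + [26] -> [26, 28]
  Merge: [19] + [26, 28] -> [19, 26, 28]
Merge: [10, 18, 19] + [19, 26, 28] -> [10, 18, 19, 19, 26, 28]

Final sorted array: [10, 18, 19, 19, 26, 28]

The merge sort proceeds by recursively splitting the array and merging sorted halves.
After all merges, the sorted array is [10, 18, 19, 19, 26, 28].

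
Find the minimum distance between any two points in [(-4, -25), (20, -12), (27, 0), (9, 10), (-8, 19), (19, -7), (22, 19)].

Computing all pairwise distances among 7 points:

d((-4, -25), (20, -12)) = 27.2947
d((-4, -25), (27, 0)) = 39.8246
d((-4, -25), (9, 10)) = 37.3363
d((-4, -25), (-8, 19)) = 44.1814
d((-4, -25), (19, -7)) = 29.2062
d((-4, -25), (22, 19)) = 51.1077
d((20, -12), (27, 0)) = 13.8924
d((20, -12), (9, 10)) = 24.5967
d((20, -12), (-8, 19)) = 41.7732
d((20, -12), (19, -7)) = 5.099 <-- minimum
d((20, -12), (22, 19)) = 31.0644
d((27, 0), (9, 10)) = 20.5913
d((27, 0), (-8, 19)) = 39.8246
d((27, 0), (19, -7)) = 10.6301
d((27, 0), (22, 19)) = 19.6469
d((9, 10), (-8, 19)) = 19.2354
d((9, 10), (19, -7)) = 19.7231
d((9, 10), (22, 19)) = 15.8114
d((-8, 19), (19, -7)) = 37.4833
d((-8, 19), (22, 19)) = 30.0
d((19, -7), (22, 19)) = 26.1725

Closest pair: (20, -12) and (19, -7) with distance 5.099

The closest pair is (20, -12) and (19, -7) with Euclidean distance 5.099. For 7 points, brute-force pairwise comparison is shown above. For large n, the divide-and-conquer algorithm (sort by x, recurse on halves, check the dividing strip) achieves O(n log n).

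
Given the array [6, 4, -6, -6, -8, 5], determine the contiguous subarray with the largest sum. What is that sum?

Using Kadane's algorithm on [6, 4, -6, -6, -8, 5]:

Scanning through the array:
Position 1 (value 4): max_ending_here = 10, max_so_far = 10
Position 2 (value -6): max_ending_here = 4, max_so_far = 10
Position 3 (value -6): max_ending_here = -2, max_so_far = 10
Position 4 (value -8): max_ending_here = -8, max_so_far = 10
Position 5 (value 5): max_ending_here = 5, max_so_far = 10

Maximum subarray: [6, 4]
Maximum sum: 10

The maximum subarray is [6, 4] with sum 10. This subarray runs from index 0 to index 1.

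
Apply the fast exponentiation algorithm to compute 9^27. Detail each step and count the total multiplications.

Computing 9^27 by squaring (build up from 9^1; each line after the first costs one multiplication):

9^1 = 9
9^2 = (9^1)^2 = 9^2 = 81
9^3 = 9 * 9^2 = 9 * 81 = 729
9^6 = (9^3)^2 = 729^2 = 531441
9^12 = (9^6)^2 = 531441^2 = 282429536481
9^13 = 9 * 9^12 = 9 * 282429536481 = 2541865828329
9^26 = (9^13)^2 = 2541865828329^2 = 6461081889226673298932241
9^27 = 9 * 9^26 = 9 * 6461081889226673298932241 = 58149737003040059690390169

Result: 58149737003040059690390169
Multiplications needed: 7 (7 lines after 9^1)

9^27 = 58149737003040059690390169. Using exponentiation by squaring, this requires 7 multiplications. The key idea: if the exponent is even, square the half-power; if odd, multiply by the base once.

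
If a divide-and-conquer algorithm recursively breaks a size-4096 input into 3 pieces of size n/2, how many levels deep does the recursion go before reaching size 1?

For divide and conquer with division factor 2:

Problem sizes at each level:
Level 0: 4096
Level 1: 2048
Level 2: 1024
Level 3: 512
Level 4: 256
Level 5: 128
Level 6: 64
Level 7: 32
Level 8: 16
Level 9: 8
Level 10: 4
Level 11: 2
Level 12: 1

The root is level 0 and the size-1 base case is level 12 (the tree spans levels 0 through 12, i.e. 13 levels counting the root), so the depth is the number of divisions: log_2(4096) = 12

The recursion tree depth is log_2(4096) = 12. At each level, the problem size is divided by 2, so it takes 12 divisions to reduce to a base case of size 1. The algorithm makes 3 recursive calls at each level.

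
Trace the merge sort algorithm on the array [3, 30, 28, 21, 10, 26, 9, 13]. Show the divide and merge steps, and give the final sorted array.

Merge sort trace:

Split: [3, 30, 28, 21, 10, 26, 9, 13] -> [3, 30, 28, 21] and [10, 26, 9, 13]
  Split: [3, 30, 28, 21] -> [3, 30] and [28, 21]
    Split: [3, 30] -> [3] and [30]
    Merge: [3] + [30] -> [3, 30]
    Split: [28, 21] -> [28] and [21]
    Merge: [28] + [21] -> [21, 28]
  Merge: [3, 30] + [21, 28] -> [3, 21, 28, 30]
  Split: [10, 26, 9, 13] -> [10, 26] and [9, 13]
    Split: [10, 26] -> [10] and [26]
    Merge: [10] + [26] -> [10, 26]
    Split: [9, 13] -> [9] and [13]
    Merge: [9] + [13] -> [9, 13]
  Merge: [10, 26] + [9, 13] -> [9, 10, 13, 26]
Merge: [3, 21, 28, 30] + [9, 10, 13, 26] -> [3, 9, 10, 13, 21, 26, 28, 30]

Final sorted array: [3, 9, 10, 13, 21, 26, 28, 30]

The merge sort proceeds by recursively splitting the array and merging sorted halves.
After all merges, the sorted array is [3, 9, 10, 13, 21, 26, 28, 30].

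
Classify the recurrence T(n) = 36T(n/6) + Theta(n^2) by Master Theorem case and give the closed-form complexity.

Master Theorem for T(n) = 36T(n/6) + O(n^2):

a = 36, b = 6, c = 2
log_b(a) = log_6(36) = 2.0000

Case 2: c = 2 = log_6(36) = 2.0000
T(n) = O(n^2 log n) = O(n^2 log n)

For T(n) = 36T(n/6) + O(n^2): log_6(36) = 2.0000. This is Case 2 of the Master Theorem (c = log_b(a), equal work at all levels), giving O(n^2 log n).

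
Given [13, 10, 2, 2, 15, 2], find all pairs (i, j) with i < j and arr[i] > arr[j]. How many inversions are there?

Finding inversions in [13, 10, 2, 2, 15, 2]:

(0, 1): arr[0]=13 > arr[1]=10
(0, 2): arr[0]=13 > arr[2]=2
(0, 3): arr[0]=13 > arr[3]=2
(0, 5): arr[0]=13 > arr[5]=2
(1, 2): arr[1]=10 > arr[2]=2
(1, 3): arr[1]=10 > arr[3]=2
(1, 5): arr[1]=10 > arr[5]=2
(4, 5): arr[4]=15 > arr[5]=2

Total inversions: 8

The array has 8 inversion(s): (0,1), (0,2), (0,3), (0,5), (1,2), (1,3), (1,5), (4,5). Each pair (i,j) satisfies i < j and arr[i] > arr[j].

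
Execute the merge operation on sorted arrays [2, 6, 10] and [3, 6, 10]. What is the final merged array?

Merging process:

Compare 2 vs 3: take 2 from left. Merged: [2]
Compare 6 vs 3: take 3 from right. Merged: [2, 3]
Compare 6 vs 6: take 6 from left. Merged: [2, 3, 6]
Compare 10 vs 6: take 6 from right. Merged: [2, 3, 6, 6]
Compare 10 vs 10: take 10 from left. Merged: [2, 3, 6, 6, 10]
Append remaining from right: [10]. Merged: [2, 3, 6, 6, 10, 10]

Final merged array: [2, 3, 6, 6, 10, 10]
Total comparisons: 5

The merged array is [2, 3, 6, 6, 10, 10], requiring 5 comparisons. The merge step runs in O(n) time where n is the total number of elements.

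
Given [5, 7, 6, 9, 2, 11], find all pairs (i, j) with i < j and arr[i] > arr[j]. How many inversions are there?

Finding inversions in [5, 7, 6, 9, 2, 11]:

(0, 4): arr[0]=5 > arr[4]=2
(1, 2): arr[1]=7 > arr[2]=6
(1, 4): arr[1]=7 > arr[4]=2
(2, 4): arr[2]=6 > arr[4]=2
(3, 4): arr[3]=9 > arr[4]=2

Total inversions: 5

The array has 5 inversion(s): (0,4), (1,2), (1,4), (2,4), (3,4). Each pair (i,j) satisfies i < j and arr[i] > arr[j].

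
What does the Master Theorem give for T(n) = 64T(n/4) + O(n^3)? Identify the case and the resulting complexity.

Master Theorem for T(n) = 64T(n/4) + O(n^3):

a = 64, b = 4, c = 3
log_b(a) = log_4(64) = 3.0000

Case 2: c = 3 = log_4(64) = 3.0000
T(n) = O(n^3 log n) = O(n^3 log n)

For T(n) = 64T(n/4) + O(n^3): log_4(64) = 3.0000. This is Case 2 of the Master Theorem (c = log_b(a), equal work at all levels), giving O(n^3 log n).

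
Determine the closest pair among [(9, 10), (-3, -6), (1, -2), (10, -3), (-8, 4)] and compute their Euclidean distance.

Computing all pairwise distances among 5 points:

d((9, 10), (-3, -6)) = 20.0
d((9, 10), (1, -2)) = 14.4222
d((9, 10), (10, -3)) = 13.0384
d((9, 10), (-8, 4)) = 18.0278
d((-3, -6), (1, -2)) = 5.6569 <-- minimum
d((-3, -6), (10, -3)) = 13.3417
d((-3, -6), (-8, 4)) = 11.1803
d((1, -2), (10, -3)) = 9.0554
d((1, -2), (-8, 4)) = 10.8167
d((10, -3), (-8, 4)) = 19.3132

Closest pair: (-3, -6) and (1, -2) with distance 5.6569

The closest pair is (-3, -6) and (1, -2) with Euclidean distance 5.6569. For 5 points, brute-force pairwise comparison is shown above. For large n, the divide-and-conquer algorithm (sort by x, recurse on halves, check the dividing strip) achieves O(n log n).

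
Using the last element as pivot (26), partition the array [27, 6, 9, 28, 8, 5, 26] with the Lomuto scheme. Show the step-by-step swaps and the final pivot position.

Lomuto partition with pivot = 26:

Initial array: [27, 6, 9, 28, 8, 5, 26]

arr[0]=27 > 26: no swap
arr[1]=6 <= 26: swap with position 0, array becomes [6, 27, 9, 28, 8, 5, 26]
arr[2]=9 <= 26: swap with position 1, array becomes [6, 9, 27, 28, 8, 5, 26]
arr[3]=28 > 26: no swap
arr[4]=8 <= 26: swap with position 2, array becomes [6, 9, 8, 28, 27, 5, 26]
arr[5]=5 <= 26: swap with position 3, array becomes [6, 9, 8, 5, 27, 28, 26]

Place pivot at position 4: [6, 9, 8, 5, 26, 28, 27]
Pivot position: 4

After partitioning with pivot 26, the array becomes [6, 9, 8, 5, 26, 28, 27]. The pivot is placed at index 4. All elements to the left of the pivot are <= 26, and all elements to the right are > 26.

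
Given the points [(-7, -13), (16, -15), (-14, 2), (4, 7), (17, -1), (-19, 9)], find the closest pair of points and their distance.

Computing all pairwise distances among 6 points:

d((-7, -13), (16, -15)) = 23.0868
d((-7, -13), (-14, 2)) = 16.5529
d((-7, -13), (4, 7)) = 22.8254
d((-7, -13), (17, -1)) = 26.8328
d((-7, -13), (-19, 9)) = 25.0599
d((16, -15), (-14, 2)) = 34.4819
d((16, -15), (4, 7)) = 25.0599
d((16, -15), (17, -1)) = 14.0357
d((16, -15), (-19, 9)) = 42.4382
d((-14, 2), (4, 7)) = 18.6815
d((-14, 2), (17, -1)) = 31.1448
d((-14, 2), (-19, 9)) = 8.6023 <-- minimum
d((4, 7), (17, -1)) = 15.2643
d((4, 7), (-19, 9)) = 23.0868
d((17, -1), (-19, 9)) = 37.3631

Closest pair: (-14, 2) and (-19, 9) with distance 8.6023

The closest pair is (-14, 2) and (-19, 9) with Euclidean distance 8.6023. For 6 points, brute-force pairwise comparison is shown above. For large n, the divide-and-conquer algorithm (sort by x, recurse on halves, check the dividing strip) achieves O(n log n).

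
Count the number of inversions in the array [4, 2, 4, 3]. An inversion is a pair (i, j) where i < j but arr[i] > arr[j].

Finding inversions in [4, 2, 4, 3]:

(0, 1): arr[0]=4 > arr[1]=2
(0, 3): arr[0]=4 > arr[3]=3
(2, 3): arr[2]=4 > arr[3]=3

Total inversions: 3

The array has 3 inversion(s): (0,1), (0,3), (2,3). Each pair (i,j) satisfies i < j and arr[i] > arr[j].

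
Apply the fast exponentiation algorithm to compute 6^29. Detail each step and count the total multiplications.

Computing 6^29 by squaring (build up from 6^1; each line after the first costs one multiplication):

6^1 = 6
6^2 = (6^1)^2 = 6^2 = 36
6^3 = 6 * 6^2 = 6 * 36 = 216
6^6 = (6^3)^2 = 216^2 = 46656
6^7 = 6 * 6^6 = 6 * 46656 = 279936
6^14 = (6^7)^2 = 279936^2 = 78364164096
6^28 = (6^14)^2 = 78364164096^2 = 6140942214464815497216
6^29 = 6 * 6^28 = 6 * 6140942214464815497216 = 36845653286788892983296

Result: 36845653286788892983296
Multiplications needed: 7 (7 lines after 6^1)

6^29 = 36845653286788892983296. Using exponentiation by squaring, this requires 7 multiplications. The key idea: if the exponent is even, square the half-power; if odd, multiply by the base once.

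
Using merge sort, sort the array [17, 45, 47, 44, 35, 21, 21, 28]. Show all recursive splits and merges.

Merge sort trace:

Split: [17, 45, 47, 44, 35, 21, 21, 28] -> [17, 45, 47, 44] and [35, 21, 21, 28]
  Split: [17, 45, 47, 44] -> [17, 45] and [47, 44]
    Split: [17, 45] -> [17] and [45]
    Merge: [17] + [45] -> [17, 45]
    Split: [47, 44] -> [47] and [44]
    Merge: [47] + [44] -> [44, 47]
  Merge: [17, 45] + [44, 47] -> [17, 44, 45, 47]
  Split: [35, 21, 21, 28] -> [35, 21] and [21, 28]
    Split: [35, 21] -> [35] and [21]
    Merge: [35] + [21] -> [21, 35]
    Split: [21, 28] -> [21] and [28]
    Merge: [21] + [28] -> [21, 28]
  Merge: [21, 35] + [21, 28] -> [21, 21, 28, 35]
Merge: [17, 44, 45, 47] + [21, 21, 28, 35] -> [17, 21, 21, 28, 35, 44, 45, 47]

Final sorted array: [17, 21, 21, 28, 35, 44, 45, 47]

The merge sort proceeds by recursively splitting the array and merging sorted halves.
After all merges, the sorted array is [17, 21, 21, 28, 35, 44, 45, 47].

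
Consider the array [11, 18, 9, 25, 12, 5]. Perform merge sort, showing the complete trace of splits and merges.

Merge sort trace:

Split: [11, 18, 9, 25, 12, 5] -> [11, 18, 9] and [25, 12, 5]
  Split: [11, 18, 9] -> [11] and [18, 9]
    Split: [18, 9] -> [18] and [9]
    Merge: [18] + [9] -> [9, 18]
  Merge: [11] + [9, 18] -> [9, 11, 18]
  Split: [25, 12, 5] -> [25] and [12, 5]
    Split: [12, 5] -> [12] and [5]
    Merge: [12] + [5] -> [5, 12]
  Merge: [25] + [5, 12] -> [5, 12, 25]
Merge: [9, 11, 18] + [5, 12, 25] -> [5, 9, 11, 12, 18, 25]

Final sorted array: [5, 9, 11, 12, 18, 25]

The merge sort proceeds by recursively splitting the array and merging sorted halves.
After all merges, the sorted array is [5, 9, 11, 12, 18, 25].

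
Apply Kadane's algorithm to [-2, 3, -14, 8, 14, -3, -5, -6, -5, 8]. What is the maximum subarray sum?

Using Kadane's algorithm on [-2, 3, -14, 8, 14, -3, -5, -6, -5, 8]:

Scanning through the array:
Position 1 (value 3): max_ending_here = 3, max_so_far = 3
Position 2 (value -14): max_ending_here = -11, max_so_far = 3
Position 3 (value 8): max_ending_here = 8, max_so_far = 8
Position 4 (value 14): max_ending_here = 22, max_so_far = 22
Position 5 (value -3): max_ending_here = 19, max_so_far = 22
Position 6 (value -5): max_ending_here = 14, max_so_far = 22
Position 7 (value -6): max_ending_here = 8, max_so_far = 22
Position 8 (value -5): max_ending_here = 3, max_so_far = 22
Position 9 (value 8): max_ending_here = 11, max_so_far = 22

Maximum subarray: [8, 14]
Maximum sum: 22

The maximum subarray is [8, 14] with sum 22. This subarray runs from index 3 to index 4.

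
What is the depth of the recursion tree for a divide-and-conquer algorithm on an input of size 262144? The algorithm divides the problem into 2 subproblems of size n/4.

For divide and conquer with division factor 4:

Problem sizes at each level:
Level 0: 262144
Level 1: 65536
Level 2: 16384
Level 3: 4096
Level 4: 1024
Level 5: 256
Level 6: 64
Level 7: 16
Level 8: 4
Level 9: 1

The root is level 0 and the size-1 base case is level 9 (the tree spans levels 0 through 9, i.e. 10 levels counting the root), so the depth is the number of divisions: log_4(262144) = 9

The recursion tree depth is log_4(262144) = 9. At each level, the problem size is divided by 4, so it takes 9 divisions to reduce to a base case of size 1. The algorithm makes 2 recursive calls at each level.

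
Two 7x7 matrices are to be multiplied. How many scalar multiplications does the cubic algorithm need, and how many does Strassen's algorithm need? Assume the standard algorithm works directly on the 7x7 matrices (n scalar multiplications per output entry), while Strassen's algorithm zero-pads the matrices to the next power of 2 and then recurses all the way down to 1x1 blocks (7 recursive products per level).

Matrix multiplication for 7x7 matrices:

Strassen's algorithm requires power-of-2 dimensions. Pad 7x7 to 8x8 (next power of 2).

Standard algorithm: 7^3 = 343 multiplications
Strassen's algorithm: 7^(log2(8)) = 7^3 = 343 multiplications
Savings: 343 - 343 = 0 multiplications

Standard: 343 multiplications (7^3). Strassen: 343 multiplications (7^3, after padding to 8x8). Strassen reduces 8 recursive multiplications to 7 at each level.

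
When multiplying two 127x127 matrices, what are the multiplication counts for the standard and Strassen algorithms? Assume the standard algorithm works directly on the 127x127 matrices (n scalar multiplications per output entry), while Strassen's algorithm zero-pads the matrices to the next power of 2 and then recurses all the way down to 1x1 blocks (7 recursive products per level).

Matrix multiplication for 127x127 matrices:

Strassen's algorithm requires power-of-2 dimensions. Pad 127x127 to 128x128 (next power of 2).

Standard algorithm: 127^3 = 2048383 multiplications
Strassen's algorithm: 7^(log2(128)) = 7^7 = 823543 multiplications
Savings: 2048383 - 823543 = 1224840 multiplications

Standard: 2048383 multiplications (127^3). Strassen: 823543 multiplications (7^7, after padding to 128x128). Strassen reduces 8 recursive multiplications to 7 at each level.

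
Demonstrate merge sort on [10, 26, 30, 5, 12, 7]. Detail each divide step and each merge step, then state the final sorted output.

Merge sort trace:

Split: [10, 26, 30, 5, 12, 7] -> [10, 26, 30] and [5, 12, 7]
  Split: [10, 26, 30] -> [10] and [26, 30]
    Split: [26, 30] -> [26] and [30]
    Merge: [26] + [30] -> [26, 30]
  Merge: [10] + [26, 30] -> [10, 26, 30]
  Split: [5, 12, 7] -> [5] and [12, 7]
    Split: [12, 7] -> [12] and [7]
    Merge: [12] + [7] -> [7, 12]
  Merge: [5] + [7, 12] -> [5, 7, 12]
Merge: [10, 26, 30] + [5, 7, 12] -> [5, 7, 10, 12, 26, 30]

Final sorted array: [5, 7, 10, 12, 26, 30]

The merge sort proceeds by recursively splitting the array and merging sorted halves.
After all merges, the sorted array is [5, 7, 10, 12, 26, 30].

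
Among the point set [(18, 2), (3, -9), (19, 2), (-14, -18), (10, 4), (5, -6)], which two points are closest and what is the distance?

Computing all pairwise distances among 6 points:

d((18, 2), (3, -9)) = 18.6011
d((18, 2), (19, 2)) = 1.0 <-- minimum
d((18, 2), (-14, -18)) = 37.7359
d((18, 2), (10, 4)) = 8.2462
d((18, 2), (5, -6)) = 15.2643
d((3, -9), (19, 2)) = 19.4165
d((3, -9), (-14, -18)) = 19.2354
d((3, -9), (10, 4)) = 14.7648
d((3, -9), (5, -6)) = 3.6056
d((19, 2), (-14, -18)) = 38.5876
d((19, 2), (10, 4)) = 9.2195
d((19, 2), (5, -6)) = 16.1245
d((-14, -18), (10, 4)) = 32.5576
d((-14, -18), (5, -6)) = 22.4722
d((10, 4), (5, -6)) = 11.1803

Closest pair: (18, 2) and (19, 2) with distance 1.0

The closest pair is (18, 2) and (19, 2) with Euclidean distance 1.0. For 6 points, brute-force pairwise comparison is shown above. For large n, the divide-and-conquer algorithm (sort by x, recurse on halves, check the dividing strip) achieves O(n log n).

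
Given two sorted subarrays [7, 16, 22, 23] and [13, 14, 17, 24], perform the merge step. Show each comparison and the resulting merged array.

Merging process:

Compare 7 vs 13: take 7 from left. Merged: [7]
Compare 16 vs 13: take 13 from right. Merged: [7, 13]
Compare 16 vs 14: take 14 from right. Merged: [7, 13, 14]
Compare 16 vs 17: take 16 from left. Merged: [7, 13, 14, 16]
Compare 22 vs 17: take 17 from right. Merged: [7, 13, 14, 16, 17]
Compare 22 vs 24: take 22 from left. Merged: [7, 13, 14, 16, 17, 22]
Compare 23 vs 24: take 23 from left. Merged: [7, 13, 14, 16, 17, 22, 23]
Append remaining from right: [24]. Merged: [7, 13, 14, 16, 17, 22, 23, 24]

Final merged array: [7, 13, 14, 16, 17, 22, 23, 24]
Total comparisons: 7

The merged array is [7, 13, 14, 16, 17, 22, 23, 24], requiring 7 comparisons. The merge step runs in O(n) time where n is the total number of elements.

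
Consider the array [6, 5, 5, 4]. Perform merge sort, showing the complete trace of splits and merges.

Merge sort trace:

Split: [6, 5, 5, 4] -> [6, 5] and [5, 4]
  Split: [6, 5] -> [6] and [5]
  Merge: [6] + [5] -> [5, 6]
  Split: [5, 4] -> [5] and [4]
  Merge: [5] + [4] -> [4, 5]
Merge: [5, 6] + [4, 5] -> [4, 5, 5, 6]

Final sorted array: [4, 5, 5, 6]

The merge sort proceeds by recursively splitting the array and merging sorted halves.
After all merges, the sorted array is [4, 5, 5, 6].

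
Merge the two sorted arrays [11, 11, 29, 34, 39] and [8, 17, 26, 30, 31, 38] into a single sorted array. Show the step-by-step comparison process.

Merging process:

Compare 11 vs 8: take 8 from right. Merged: [8]
Compare 11 vs 17: take 11 from left. Merged: [8, 11]
Compare 11 vs 17: take 11 from left. Merged: [8, 11, 11]
Compare 29 vs 17: take 17 from right. Merged: [8, 11, 11, 17]
Compare 29 vs 26: take 26 from right. Merged: [8, 11, 11, 17, 26]
Compare 29 vs 30: take 29 from left. Merged: [8, 11, 11, 17, 26, 29]
Compare 34 vs 30: take 30 from right. Merged: [8, 11, 11, 17, 26, 29, 30]
Compare 34 vs 31: take 31 from right. Merged: [8, 11, 11, 17, 26, 29, 30, 31]
Compare 34 vs 38: take 34 from left. Merged: [8, 11, 11, 17, 26, 29, 30, 31, 34]
Compare 39 vs 38: take 38 from right. Merged: [8, 11, 11, 17, 26, 29, 30, 31, 34, 38]
Append remaining from left: [39]. Merged: [8, 11, 11, 17, 26, 29, 30, 31, 34, 38, 39]

Final merged array: [8, 11, 11, 17, 26, 29, 30, 31, 34, 38, 39]
Total comparisons: 10

The merged array is [8, 11, 11, 17, 26, 29, 30, 31, 34, 38, 39], requiring 10 comparisons. The merge step runs in O(n) time where n is the total number of elements.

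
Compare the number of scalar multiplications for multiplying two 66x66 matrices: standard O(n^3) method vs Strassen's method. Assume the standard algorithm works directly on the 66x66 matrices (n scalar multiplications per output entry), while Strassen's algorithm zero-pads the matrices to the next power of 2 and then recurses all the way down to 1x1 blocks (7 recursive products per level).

Matrix multiplication for 66x66 matrices:

Strassen's algorithm requires power-of-2 dimensions. Pad 66x66 to 128x128 (next power of 2).

Standard algorithm: 66^3 = 287496 multiplications
Strassen's algorithm: 7^(log2(128)) = 7^7 = 823543 multiplications
Difference: 287496 - 823543 = -536047 (Strassen uses MORE here due to padding overhead — for small or just-over-power-of-2 n, padding can outweigh the per-level savings)

Standard: 287496 multiplications (66^3). Strassen: 823543 multiplications (7^7, after padding to 128x128). Strassen reduces 8 recursive multiplications to 7 at each level.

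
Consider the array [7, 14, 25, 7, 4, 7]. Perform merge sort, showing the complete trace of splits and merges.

Merge sort trace:

Split: [7, 14, 25, 7, 4, 7] -> [7, 14, 25] and [7, 4, 7]
  Split: [7, 14, 25] -> [7] and [14, 25]
    Split: [14, 25] -> [14] and [25]
    Merge: [14] + [25] -> [14, 25]
  Merge: [7] + [14, 25] -> [7, 14, 25]
  Split: [7, 4, 7] -> [7] and [4, 7]
    Split: [4, 7] -> [4] and [7]
    Merge: [4] + [7] -> [4, 7]
  Merge: [7] + [4, 7] -> [4, 7, 7]
Merge: [7, 14, 25] + [4, 7, 7] -> [4, 7, 7, 7, 14, 25]

Final sorted array: [4, 7, 7, 7, 14, 25]

The merge sort proceeds by recursively splitting the array and merging sorted halves.
After all merges, the sorted array is [4, 7, 7, 7, 14, 25].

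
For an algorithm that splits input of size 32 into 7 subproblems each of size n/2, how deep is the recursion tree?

For divide and conquer with division factor 2:

Problem sizes at each level:
Level 0: 32
Level 1: 16
Level 2: 8
Level 3: 4
Level 4: 2
Level 5: 1

The root is level 0 and the size-1 base case is level 5 (the tree spans levels 0 through 5, i.e. 6 levels counting the root), so the depth is the number of divisions: log_2(32) = 5

The recursion tree depth is log_2(32) = 5. At each level, the problem size is divided by 2, so it takes 5 divisions to reduce to a base case of size 1. The algorithm makes 7 recursive calls at each level.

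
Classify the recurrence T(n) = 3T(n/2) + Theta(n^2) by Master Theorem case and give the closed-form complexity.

Master Theorem for T(n) = 3T(n/2) + O(n^2):

a = 3, b = 2, c = 2
log_b(a) = log_2(3) = 1.5850

Case 3: c = 2 > log_2(3) = 1.5850
T(n) = O(n^2) = O(n^2)

For T(n) = 3T(n/2) + O(n^2): log_2(3) = 1.5850. This is Case 3 of the Master Theorem (c > log_b(a), work dominated by root), giving O(n^2).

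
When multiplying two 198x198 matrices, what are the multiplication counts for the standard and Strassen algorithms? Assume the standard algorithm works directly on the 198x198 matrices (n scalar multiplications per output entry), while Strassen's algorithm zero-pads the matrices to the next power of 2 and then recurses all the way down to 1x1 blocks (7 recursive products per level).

Matrix multiplication for 198x198 matrices:

Strassen's algorithm requires power-of-2 dimensions. Pad 198x198 to 256x256 (next power of 2).

Standard algorithm: 198^3 = 7762392 multiplications
Strassen's algorithm: 7^(log2(256)) = 7^8 = 5764801 multiplications
Savings: 7762392 - 5764801 = 1997591 multiplications

Standard: 7762392 multiplications (198^3). Strassen: 5764801 multiplications (7^8, after padding to 256x256). Strassen reduces 8 recursive multiplications to 7 at each level.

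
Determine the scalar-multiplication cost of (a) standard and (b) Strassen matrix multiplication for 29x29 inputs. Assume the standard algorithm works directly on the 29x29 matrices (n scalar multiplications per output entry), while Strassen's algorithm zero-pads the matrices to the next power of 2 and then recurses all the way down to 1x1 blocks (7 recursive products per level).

Matrix multiplication for 29x29 matrices:

Strassen's algorithm requires power-of-2 dimensions. Pad 29x29 to 32x32 (next power of 2).

Standard algorithm: 29^3 = 24389 multiplications
Strassen's algorithm: 7^(log2(32)) = 7^5 = 16807 multiplications
Savings: 24389 - 16807 = 7582 multiplications

Standard: 24389 multiplications (29^3). Strassen: 16807 multiplications (7^5, after padding to 32x32). Strassen reduces 8 recursive multiplications to 7 at each level.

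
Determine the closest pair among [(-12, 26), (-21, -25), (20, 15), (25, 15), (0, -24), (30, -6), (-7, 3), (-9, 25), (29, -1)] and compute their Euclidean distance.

Computing all pairwise distances among 9 points:

d((-12, 26), (-21, -25)) = 51.788
d((-12, 26), (20, 15)) = 33.8378
d((-12, 26), (25, 15)) = 38.6005
d((-12, 26), (0, -24)) = 51.4198
d((-12, 26), (30, -6)) = 52.8015
d((-12, 26), (-7, 3)) = 23.5372
d((-12, 26), (-9, 25)) = 3.1623 <-- minimum
d((-12, 26), (29, -1)) = 49.0918
d((-21, -25), (20, 15)) = 57.28
d((-21, -25), (25, 15)) = 60.959
d((-21, -25), (0, -24)) = 21.0238
d((-21, -25), (30, -6)) = 54.4243
d((-21, -25), (-7, 3)) = 31.305
d((-21, -25), (-9, 25)) = 51.4198
d((-21, -25), (29, -1)) = 55.4617
d((20, 15), (25, 15)) = 5.0
d((20, 15), (0, -24)) = 43.8292
d((20, 15), (30, -6)) = 23.2594
d((20, 15), (-7, 3)) = 29.5466
d((20, 15), (-9, 25)) = 30.6757
d((20, 15), (29, -1)) = 18.3576
d((25, 15), (0, -24)) = 46.3249
d((25, 15), (30, -6)) = 21.587
d((25, 15), (-7, 3)) = 34.176
d((25, 15), (-9, 25)) = 35.4401
d((25, 15), (29, -1)) = 16.4924
d((0, -24), (30, -6)) = 34.9857
d((0, -24), (-7, 3)) = 27.8927
d((0, -24), (-9, 25)) = 49.8197
d((0, -24), (29, -1)) = 37.0135
d((30, -6), (-7, 3)) = 38.0789
d((30, -6), (-9, 25)) = 49.8197
d((30, -6), (29, -1)) = 5.099
d((-7, 3), (-9, 25)) = 22.0907
d((-7, 3), (29, -1)) = 36.2215
d((-9, 25), (29, -1)) = 46.0435

Closest pair: (-12, 26) and (-9, 25) with distance 3.1623

The closest pair is (-12, 26) and (-9, 25) with Euclidean distance 3.1623. For 9 points, brute-force pairwise comparison is shown above. For large n, the divide-and-conquer algorithm (sort by x, recurse on halves, check the dividing strip) achieves O(n log n).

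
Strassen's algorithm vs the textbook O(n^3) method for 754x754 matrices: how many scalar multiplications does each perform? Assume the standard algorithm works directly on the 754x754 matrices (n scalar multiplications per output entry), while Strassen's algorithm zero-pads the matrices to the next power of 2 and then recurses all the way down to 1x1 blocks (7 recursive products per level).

Matrix multiplication for 754x754 matrices:

Strassen's algorithm requires power-of-2 dimensions. Pad 754x754 to 1024x1024 (next power of 2).

Standard algorithm: 754^3 = 428661064 multiplications
Strassen's algorithm: 7^(log2(1024)) = 7^10 = 282475249 multiplications
Savings: 428661064 - 282475249 = 146185815 multiplications

Standard: 428661064 multiplications (754^3). Strassen: 282475249 multiplications (7^10, after padding to 1024x1024). Strassen reduces 8 recursive multiplications to 7 at each level.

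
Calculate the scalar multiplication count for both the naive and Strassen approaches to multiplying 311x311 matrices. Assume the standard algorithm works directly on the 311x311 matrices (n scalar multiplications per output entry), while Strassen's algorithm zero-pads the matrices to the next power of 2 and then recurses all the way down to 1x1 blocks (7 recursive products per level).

Matrix multiplication for 311x311 matrices:

Strassen's algorithm requires power-of-2 dimensions. Pad 311x311 to 512x512 (next power of 2).

Standard algorithm: 311^3 = 30080231 multiplications
Strassen's algorithm: 7^(log2(512)) = 7^9 = 40353607 multiplications
Difference: 30080231 - 40353607 = -10273376 (Strassen uses MORE here due to padding overhead — for small or just-over-power-of-2 n, padding can outweigh the per-level savings)

Standard: 30080231 multiplications (311^3). Strassen: 40353607 multiplications (7^9, after padding to 512x512). Strassen reduces 8 recursive multiplications to 7 at each level.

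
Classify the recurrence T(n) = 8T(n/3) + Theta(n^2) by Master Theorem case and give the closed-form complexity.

Master Theorem for T(n) = 8T(n/3) + O(n^2):

a = 8, b = 3, c = 2
log_b(a) = log_3(8) = 1.8928

Case 3: c = 2 > log_3(8) = 1.8928
T(n) = O(n^2) = O(n^2)

For T(n) = 8T(n/3) + O(n^2): log_3(8) = 1.8928. This is Case 3 of the Master Theorem (c > log_b(a), work dominated by root), giving O(n^2).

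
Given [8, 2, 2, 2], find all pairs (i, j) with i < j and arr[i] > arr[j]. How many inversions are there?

Finding inversions in [8, 2, 2, 2]:

(0, 1): arr[0]=8 > arr[1]=2
(0, 2): arr[0]=8 > arr[2]=2
(0, 3): arr[0]=8 > arr[3]=2

Total inversions: 3

The array has 3 inversion(s): (0,1), (0,2), (0,3). Each pair (i,j) satisfies i < j and arr[i] > arr[j].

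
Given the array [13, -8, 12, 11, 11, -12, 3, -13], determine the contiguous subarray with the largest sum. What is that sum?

Using Kadane's algorithm on [13, -8, 12, 11, 11, -12, 3, -13]:

Scanning through the array:
Position 1 (value -8): max_ending_here = 5, max_so_far = 13
Position 2 (value 12): max_ending_here = 17, max_so_far = 17
Position 3 (value 11): max_ending_here = 28, max_so_far = 28
Position 4 (value 11): max_ending_here = 39, max_so_far = 39
Position 5 (value -12): max_ending_here = 27, max_so_far = 39
Position 6 (value 3): max_ending_here = 30, max_so_far = 39
Position 7 (value -13): max_ending_here = 17, max_so_far = 39

Maximum subarray: [13, -8, 12, 11, 11]
Maximum sum: 39

The maximum subarray is [13, -8, 12, 11, 11] with sum 39. This subarray runs from index 0 to index 4.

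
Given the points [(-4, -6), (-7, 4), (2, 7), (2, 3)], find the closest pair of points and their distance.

Computing all pairwise distances among 4 points:

d((-4, -6), (-7, 4)) = 10.4403
d((-4, -6), (2, 7)) = 14.3178
d((-4, -6), (2, 3)) = 10.8167
d((-7, 4), (2, 7)) = 9.4868
d((-7, 4), (2, 3)) = 9.0554
d((2, 7), (2, 3)) = 4.0 <-- minimum

Closest pair: (2, 7) and (2, 3) with distance 4.0

The closest pair is (2, 7) and (2, 3) with Euclidean distance 4.0. For 4 points, brute-force pairwise comparison is shown above. For large n, the divide-and-conquer algorithm (sort by x, recurse on halves, check the dividing strip) achieves O(n log n).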